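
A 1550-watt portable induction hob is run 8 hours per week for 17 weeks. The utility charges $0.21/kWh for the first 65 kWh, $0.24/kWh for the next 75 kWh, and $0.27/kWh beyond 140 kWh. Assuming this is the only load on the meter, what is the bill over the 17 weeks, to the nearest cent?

Runtime = 8 h/week × 17 weeks = 136 h
Energy = 1.55 kW × 136 h = 210.8 kWh
Tier 1 (0–65 kWh): 65 × $0.21 = $13.65
Tier 2 (65–140 kWh): 75 × $0.24 = $18
Above 140 kWh: 70.8 × $0.27 = $19.116
Bill = $50.77

$50.77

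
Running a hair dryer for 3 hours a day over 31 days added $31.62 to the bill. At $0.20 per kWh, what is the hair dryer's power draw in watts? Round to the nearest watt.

1700 W

Energy = $31.62 ÷ $0.20/kWh = 158.1 kWh
Runtime = 3 h/day × 31 days = 93 h
Power = 158.1 kWh ÷ 93 h = 1.7 kW = 1700 W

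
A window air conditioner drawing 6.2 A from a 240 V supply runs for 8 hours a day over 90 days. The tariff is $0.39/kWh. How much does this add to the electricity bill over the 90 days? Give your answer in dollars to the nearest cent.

Power = 6.2 A × 240 V = 1488 W = 1.488 kW
Runtime = 8 h/day × 90 days = 720 h
Energy = 1.488 kW × 720 h = 1071.36 kWh
Cost = 1071.36 kWh × $0.39/kWh = $417.83

$417.83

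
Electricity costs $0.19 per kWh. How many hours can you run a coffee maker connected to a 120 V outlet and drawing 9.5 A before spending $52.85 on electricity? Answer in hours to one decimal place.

Power = 9.5 A × 120 V = 1140 W = 1.14 kW
Energy available = $52.85 ÷ $0.19/kWh = 278.1579 kWh
Hours = 278.1579 kWh ÷ 1.14 kW = 244.0 h

244.0 h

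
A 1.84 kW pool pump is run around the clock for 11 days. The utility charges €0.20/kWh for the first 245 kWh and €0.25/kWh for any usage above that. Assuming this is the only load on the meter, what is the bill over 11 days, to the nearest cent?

€109.19

Runtime = 24 h × 11 = 264 h
Energy = 1.84 kW × 264 h = 485.76 kWh
Tier 1 (0–245 kWh): 245 × €0.20 = €49
Above 245 kWh: 240.76 × €0.25 = €60.19
Bill = €109.19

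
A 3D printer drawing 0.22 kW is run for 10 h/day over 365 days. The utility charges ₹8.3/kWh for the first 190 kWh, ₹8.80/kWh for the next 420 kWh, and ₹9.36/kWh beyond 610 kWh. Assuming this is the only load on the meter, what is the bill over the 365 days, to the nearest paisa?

₹7079.48

Runtime = 10 h/day × 365 days = 3650 h
Energy = 0.22 kW × 3650 h = 803 kWh
Tier 1 (0–190 kWh): 190 × ₹8.3 = ₹1577
Tier 2 (190–610 kWh): 420 × ₹8.80 = ₹3696
Above 610 kWh: 193 × ₹9.36 = ₹1806.48
Bill = ₹7079.48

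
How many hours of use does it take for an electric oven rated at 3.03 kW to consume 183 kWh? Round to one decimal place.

Hours = 183 kWh ÷ 3.03 kW = 60.4 h

60.4 h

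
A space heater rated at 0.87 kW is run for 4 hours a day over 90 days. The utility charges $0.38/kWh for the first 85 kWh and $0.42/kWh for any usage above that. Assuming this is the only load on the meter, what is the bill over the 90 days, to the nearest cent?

Runtime = 4 h/day × 90 days = 360 h
Energy = 0.87 kW × 360 h = 313.2 kWh
Tier 1 (0–85 kWh): 85 × $0.38 = $32.3
Above 85 kWh: 228.2 × $0.42 = $95.844
Bill = $128.14

$128.14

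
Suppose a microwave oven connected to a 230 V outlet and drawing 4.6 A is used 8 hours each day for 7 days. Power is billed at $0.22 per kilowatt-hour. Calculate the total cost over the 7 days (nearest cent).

Power = 4.6 A × 230 V = 1058 W = 1.058 kW
Runtime = 8 h/day × 7 days = 56 h
Energy = 1.058 kW × 56 h = 59.248 kWh
Cost = 59.248 kWh × $0.22/kWh = $13.03

$13.03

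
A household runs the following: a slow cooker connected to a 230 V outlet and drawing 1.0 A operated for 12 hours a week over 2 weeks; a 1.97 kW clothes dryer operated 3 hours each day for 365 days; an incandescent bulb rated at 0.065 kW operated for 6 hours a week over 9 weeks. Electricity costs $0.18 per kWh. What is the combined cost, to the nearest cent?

slow cooker: Power = 1.0 A × 230 V = 230 W = 0.23 kW
slow cooker: Runtime = 12 h/week × 2 weeks = 24 h
slow cooker: 0.23 kW × 24 h = 5.52 kWh
clothes dryer: Runtime = 3 h/day × 365 days = 1095 h
clothes dryer: 1.97 kW × 1095 h = 2157.15 kWh
incandescent bulb: Runtime = 6 h/week × 9 weeks = 54 h
incandescent bulb: 0.065 kW × 54 h = 3.51 kWh
Total energy = 2166.18 kWh
Cost = 2166.18 × $0.18 = $389.91

$389.91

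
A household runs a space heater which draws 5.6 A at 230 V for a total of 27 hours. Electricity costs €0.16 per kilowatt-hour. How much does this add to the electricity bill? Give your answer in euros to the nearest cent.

€5.56

Power = 5.6 A × 230 V = 1288 W = 1.288 kW
Energy = 1.288 kW × 27 h = 34.776 kWh
Cost = 34.776 kWh × €0.16/kWh = €5.56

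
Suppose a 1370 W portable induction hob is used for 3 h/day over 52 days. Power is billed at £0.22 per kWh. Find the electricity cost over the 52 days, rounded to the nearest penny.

Runtime = 3 h/day × 52 days = 156 h
Energy = 1.37 kW × 156 h = 213.72 kWh
Cost = 213.72 kWh × £0.22/kWh = £47.02

£47.02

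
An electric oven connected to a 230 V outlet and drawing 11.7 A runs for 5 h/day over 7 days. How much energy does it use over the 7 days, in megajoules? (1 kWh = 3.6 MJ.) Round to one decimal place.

Power = 11.7 A × 230 V = 2691 W = 2.691 kW
Runtime = 5 h/day × 7 days = 35 h
Energy = 2.691 kW × 35 h = 94.185 kWh
= 94.185 × 3.6 MJ = 339.1 MJ

339.1 MJ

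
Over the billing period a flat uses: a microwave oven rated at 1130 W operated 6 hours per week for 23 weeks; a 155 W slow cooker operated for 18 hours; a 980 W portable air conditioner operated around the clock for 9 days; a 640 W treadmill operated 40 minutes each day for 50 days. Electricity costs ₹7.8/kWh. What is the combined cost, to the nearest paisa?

microwave oven: Runtime = 6 h/week × 23 weeks = 138 h
microwave oven: 1.13 kW × 138 h = 155.94 kWh
slow cooker: 0.155 kW × 18 h = 2.79 kWh
portable air conditioner: Runtime = 24 h × 9 = 216 h
portable air conditioner: 0.98 kW × 216 h = 211.68 kWh
treadmill: Runtime = 40 min × 50 = 2000 min = 33.333333… h
treadmill: 0.64 kW × 33.333333… h = 21.333333… kWh
Total energy = 391.743333… kWh
Cost = 391.743333… × ₹7.8 = ₹3055.60

₹3055.60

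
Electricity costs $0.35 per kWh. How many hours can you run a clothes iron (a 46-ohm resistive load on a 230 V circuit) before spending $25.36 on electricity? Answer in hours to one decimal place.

63.0 h

Power = V²/R = 230²/46 = 1150 W = 1.15 kW
Energy available = $25.36 ÷ $0.35/kWh = 72.4571 kWh
Hours = 72.4571 kWh ÷ 1.15 kW = 63.0 h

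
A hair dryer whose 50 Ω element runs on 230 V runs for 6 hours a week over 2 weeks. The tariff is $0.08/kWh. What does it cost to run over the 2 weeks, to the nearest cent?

$1.02

Power = V²/R = 230²/50 = 1058 W = 1.058 kW
Runtime = 6 h/week × 2 weeks = 12 h
Energy = 1.058 kW × 12 h = 12.696 kWh
Cost = 12.696 kWh × $0.08/kWh = $1.02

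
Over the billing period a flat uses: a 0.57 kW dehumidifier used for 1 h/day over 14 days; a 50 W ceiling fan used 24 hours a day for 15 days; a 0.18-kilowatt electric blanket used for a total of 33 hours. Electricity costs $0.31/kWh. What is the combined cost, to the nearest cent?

$9.90

dehumidifier: Runtime = 1 h/day × 14 days = 14 h
dehumidifier: 0.57 kW × 14 h = 7.98 kWh
ceiling fan: Runtime = 24 h × 15 = 360 h
ceiling fan: 0.05 kW × 360 h = 18 kWh
electric blanket: 0.18 kW × 33 h = 5.94 kWh
Total energy = 31.92 kWh
Cost = 31.92 × $0.31 = $9.90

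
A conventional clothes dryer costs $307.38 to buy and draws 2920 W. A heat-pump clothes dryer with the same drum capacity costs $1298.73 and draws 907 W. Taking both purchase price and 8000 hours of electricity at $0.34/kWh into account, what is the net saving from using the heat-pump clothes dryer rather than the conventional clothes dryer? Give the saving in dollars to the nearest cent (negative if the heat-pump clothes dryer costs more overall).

$4484.01

conventional clothes dryer: $307.38 + (2920/1000) kW × 8000 h × $0.34 = $307.38 + $7942.4 = $8249.78
heat-pump clothes dryer: $1298.73 + (907/1000) kW × 8000 h × $0.34 = $1298.73 + $2467.04 = $3765.77
Saving = $8249.78 − $3765.77 = $4484.01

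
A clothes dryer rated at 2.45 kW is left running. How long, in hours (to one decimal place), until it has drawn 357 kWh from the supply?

Hours = 357 kWh ÷ 2.45 kW = 145.7 h

145.7 h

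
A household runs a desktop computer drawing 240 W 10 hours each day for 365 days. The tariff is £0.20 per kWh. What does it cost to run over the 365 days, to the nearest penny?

£175.20

Runtime = 10 h/day × 365 days = 3650 h
Energy = 0.24 kW × 3650 h = 876 kWh
Cost = 876 kWh × £0.20/kWh = £175.20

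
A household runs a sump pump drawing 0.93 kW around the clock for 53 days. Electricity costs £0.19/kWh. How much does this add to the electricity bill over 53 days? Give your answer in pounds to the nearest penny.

Runtime = 24 h × 53 = 1272 h
Energy = 0.93 kW × 1272 h = 1182.96 kWh
Cost = 1182.96 kWh × £0.19/kWh = £224.76

£224.76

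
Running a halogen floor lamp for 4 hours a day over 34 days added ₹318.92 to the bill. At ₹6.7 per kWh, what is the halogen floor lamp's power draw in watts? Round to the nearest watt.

Energy = ₹318.92 ÷ ₹6.7/kWh = 47.6 kWh
Runtime = 4 h/day × 34 days = 136 h
Power = 47.6 kWh ÷ 136 h = 0.35 kW = 350 W

350 W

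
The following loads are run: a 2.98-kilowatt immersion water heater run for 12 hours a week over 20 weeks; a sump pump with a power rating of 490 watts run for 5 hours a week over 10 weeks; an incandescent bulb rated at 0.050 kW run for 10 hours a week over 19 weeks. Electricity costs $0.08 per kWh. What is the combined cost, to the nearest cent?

$59.94

immersion water heater: Runtime = 12 h/week × 20 weeks = 240 h
immersion water heater: 2.98 kW × 240 h = 715.2 kWh
sump pump: Runtime = 5 h/week × 10 weeks = 50 h
sump pump: 0.49 kW × 50 h = 24.5 kWh
incandescent bulb: Runtime = 10 h/week × 19 weeks = 190 h
incandescent bulb: 0.05 kW × 190 h = 9.5 kWh
Total energy = 749.2 kWh
Cost = 749.2 × $0.08 = $59.94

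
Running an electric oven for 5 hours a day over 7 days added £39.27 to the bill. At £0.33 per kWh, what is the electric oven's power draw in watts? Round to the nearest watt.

Energy = £39.27 ÷ £0.33/kWh = 119 kWh
Runtime = 5 h/day × 7 days = 35 h
Power = 119 kWh ÷ 35 h = 3.4 kW = 3400 W

3400 W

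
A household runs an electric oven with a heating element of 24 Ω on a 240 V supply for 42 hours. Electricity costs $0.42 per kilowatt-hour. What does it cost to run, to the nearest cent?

Power = V²/R = 240²/24 = 2400 W = 2.4 kW
Energy = 2.4 kW × 42 h = 100.8 kWh
Cost = 100.8 kWh × $0.42/kWh = $42.34

$42.34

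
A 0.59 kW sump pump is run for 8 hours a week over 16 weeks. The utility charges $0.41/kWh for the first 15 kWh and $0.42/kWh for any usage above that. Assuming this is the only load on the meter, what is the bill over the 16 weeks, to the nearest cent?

Runtime = 8 h/week × 16 weeks = 128 h
Energy = 0.59 kW × 128 h = 75.52 kWh
Tier 1 (0–15 kWh): 15 × $0.41 = $6.15
Above 15 kWh: 60.52 × $0.42 = $25.4184
Bill = $31.57

$31.57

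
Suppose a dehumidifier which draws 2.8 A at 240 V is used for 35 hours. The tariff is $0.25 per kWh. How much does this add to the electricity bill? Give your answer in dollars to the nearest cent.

$5.88

Power = 2.8 A × 240 V = 672 W = 0.672 kW
Energy = 0.672 kW × 35 h = 23.52 kWh
Cost = 23.52 kWh × $0.25/kWh = $5.88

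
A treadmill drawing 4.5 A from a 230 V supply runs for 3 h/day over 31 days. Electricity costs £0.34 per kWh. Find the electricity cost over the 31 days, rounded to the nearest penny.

£32.73

Power = 4.5 A × 230 V = 1035 W = 1.035 kW
Runtime = 3 h/day × 31 days = 93 h
Energy = 1.035 kW × 93 h = 96.255 kWh
Cost = 96.255 kWh × £0.34/kWh = £32.73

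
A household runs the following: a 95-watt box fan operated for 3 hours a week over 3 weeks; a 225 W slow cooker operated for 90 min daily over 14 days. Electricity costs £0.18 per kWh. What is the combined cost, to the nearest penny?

£1.00

box fan: Runtime = 3 h/week × 3 weeks = 9 h
box fan: 0.095 kW × 9 h = 0.855 kWh
slow cooker: Runtime = 90 min × 14 = 1260 min = 21 h
slow cooker: 0.225 kW × 21 h = 4.725 kWh
Total energy = 5.58 kWh
Cost = 5.58 × £0.18 = £1.00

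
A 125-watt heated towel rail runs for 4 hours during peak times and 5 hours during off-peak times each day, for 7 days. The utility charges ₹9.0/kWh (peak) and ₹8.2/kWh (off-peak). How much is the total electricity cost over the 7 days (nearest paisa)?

Peak energy = 0.125 kW × 4 h × 7 = 3.5 kWh
Off-peak energy = 0.125 kW × 5 h × 7 = 4.375 kWh
Cost = 3.5 × ₹9.0 + 4.375 × ₹8.2 = ₹31.5 + ₹35.875 = ₹67.38

₹67.38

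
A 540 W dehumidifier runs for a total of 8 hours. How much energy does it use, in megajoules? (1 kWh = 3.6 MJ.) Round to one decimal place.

15.6 MJ

Energy = 0.54 kW × 8 h = 4.32 kWh
= 4.32 × 3.6 MJ = 15.6 MJ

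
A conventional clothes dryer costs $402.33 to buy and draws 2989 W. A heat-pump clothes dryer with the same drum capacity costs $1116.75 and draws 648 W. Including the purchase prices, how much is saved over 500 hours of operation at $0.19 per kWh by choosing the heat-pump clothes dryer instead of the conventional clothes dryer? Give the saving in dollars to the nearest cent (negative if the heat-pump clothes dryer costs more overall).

conventional clothes dryer: $402.33 + (2989/1000) kW × 500 h × $0.19 = $402.33 + $283.955 = $686.285
heat-pump clothes dryer: $1116.75 + (648/1000) kW × 500 h × $0.19 = $1116.75 + $61.56 = $1178.31
Saving = $686.285 − $1178.31 = −$492.025 → -$492.03

-$492.03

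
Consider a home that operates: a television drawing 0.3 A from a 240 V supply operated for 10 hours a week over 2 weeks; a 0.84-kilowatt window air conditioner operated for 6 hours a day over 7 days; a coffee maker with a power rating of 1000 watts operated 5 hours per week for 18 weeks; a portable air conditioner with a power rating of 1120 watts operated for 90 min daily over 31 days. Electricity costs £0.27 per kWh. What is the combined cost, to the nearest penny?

television: Power = 0.3 A × 240 V = 72 W = 0.072 kW
television: Runtime = 10 h/week × 2 weeks = 20 h
television: 0.072 kW × 20 h = 1.44 kWh
window air conditioner: Runtime = 6 h/day × 7 days = 42 h
window air conditioner: 0.84 kW × 42 h = 35.28 kWh
coffee maker: Runtime = 5 h/week × 18 weeks = 90 h
coffee maker: 1 kW × 90 h = 90 kWh
portable air conditioner: Runtime = 90 min × 31 = 2790 min = 46.5 h
portable air conditioner: 1.12 kW × 46.5 h = 52.08 kWh
Total energy = 178.8 kWh
Cost = 178.8 × £0.27 = £48.28

£48.28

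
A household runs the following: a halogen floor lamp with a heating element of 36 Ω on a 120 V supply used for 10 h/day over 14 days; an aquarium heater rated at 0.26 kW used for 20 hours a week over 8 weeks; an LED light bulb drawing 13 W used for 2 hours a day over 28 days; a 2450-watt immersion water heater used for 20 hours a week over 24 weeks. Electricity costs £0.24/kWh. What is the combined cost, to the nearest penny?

£305.84

halogen floor lamp: Power = V²/R = 120²/36 = 400 W = 0.4 kW
halogen floor lamp: Runtime = 10 h/day × 14 days = 140 h
halogen floor lamp: 0.4 kW × 140 h = 56 kWh
aquarium heater: Runtime = 20 h/week × 8 weeks = 160 h
aquarium heater: 0.26 kW × 160 h = 41.6 kWh
LED light bulb: Runtime = 2 h/day × 28 days = 56 h
LED light bulb: 0.013 kW × 56 h = 0.728 kWh
immersion water heater: Runtime = 20 h/week × 24 weeks = 480 h
immersion water heater: 2.45 kW × 480 h = 1176 kWh
Total energy = 1274.328 kWh
Cost = 1274.328 × £0.24 = £305.84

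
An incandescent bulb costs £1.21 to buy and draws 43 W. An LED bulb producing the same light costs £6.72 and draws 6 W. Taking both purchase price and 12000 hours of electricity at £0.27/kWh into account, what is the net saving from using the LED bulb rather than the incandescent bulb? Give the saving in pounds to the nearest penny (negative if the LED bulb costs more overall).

incandescent bulb: £1.21 + (43/1000) kW × 12000 h × £0.27 = £1.21 + £139.32 = £140.53
LED bulb: £6.72 + (6/1000) kW × 12000 h × £0.27 = £6.72 + £19.44 = £26.16
Saving = £140.53 − £26.16 = £114.37

£114.37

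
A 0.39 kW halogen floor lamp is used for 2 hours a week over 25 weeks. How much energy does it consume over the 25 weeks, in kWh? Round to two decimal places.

Runtime = 2 h/week × 25 weeks = 50 h
Energy = 0.39 kW × 50 h = 19.5 kWh

19.50 kWh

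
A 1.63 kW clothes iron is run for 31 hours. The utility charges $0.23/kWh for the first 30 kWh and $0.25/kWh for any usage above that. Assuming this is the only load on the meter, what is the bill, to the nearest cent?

$12.03

Energy = 1.63 kW × 31 h = 50.53 kWh
Tier 1 (0–30 kWh): 30 × $0.23 = $6.9
Above 30 kWh: 20.53 × $0.25 = $5.1325
Bill = $12.03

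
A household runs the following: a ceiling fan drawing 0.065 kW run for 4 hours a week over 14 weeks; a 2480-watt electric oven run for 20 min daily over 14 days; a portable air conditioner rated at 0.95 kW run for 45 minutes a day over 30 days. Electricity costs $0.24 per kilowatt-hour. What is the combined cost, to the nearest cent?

ceiling fan: Runtime = 4 h/week × 14 weeks = 56 h
ceiling fan: 0.065 kW × 56 h = 3.64 kWh
electric oven: Runtime = 20 min × 14 = 280 min = 4.666666… h
electric oven: 2.48 kW × 4.666666… h = 11.573333… kWh
portable air conditioner: Runtime = 45 min × 30 = 1350 min = 22.5 h
portable air conditioner: 0.95 kW × 22.5 h = 21.375 kWh
Total energy = 36.588333… kWh
Cost = 36.588333… × $0.24 = $8.78

$8.78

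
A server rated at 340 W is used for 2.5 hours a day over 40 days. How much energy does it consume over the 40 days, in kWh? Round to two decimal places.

34.00 kWh

Runtime = 2.5 h/day × 40 days = 100 h
Energy = 0.34 kW × 100 h = 34 kWh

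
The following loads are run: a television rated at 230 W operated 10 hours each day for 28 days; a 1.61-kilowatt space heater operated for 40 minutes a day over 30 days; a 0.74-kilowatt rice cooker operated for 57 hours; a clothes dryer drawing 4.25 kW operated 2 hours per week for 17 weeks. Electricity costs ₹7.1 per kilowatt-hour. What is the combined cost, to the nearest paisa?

television: Runtime = 10 h/day × 28 days = 280 h
television: 0.23 kW × 280 h = 64.4 kWh
space heater: Runtime = 40 min × 30 = 1200 min = 20 h
space heater: 1.61 kW × 20 h = 32.2 kWh
rice cooker: 0.74 kW × 57 h = 42.18 kWh
clothes dryer: Runtime = 2 h/week × 17 weeks = 34 h
clothes dryer: 4.25 kW × 34 h = 144.5 kWh
Total energy = 283.28 kWh
Cost = 283.28 × ₹7.1 = ₹2011.29

₹2011.29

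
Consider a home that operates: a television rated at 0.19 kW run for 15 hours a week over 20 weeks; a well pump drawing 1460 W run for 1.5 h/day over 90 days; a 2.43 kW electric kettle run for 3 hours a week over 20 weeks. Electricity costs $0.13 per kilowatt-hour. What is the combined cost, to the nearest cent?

$51.99

television: Runtime = 15 h/week × 20 weeks = 300 h
television: 0.19 kW × 300 h = 57 kWh
well pump: Runtime = 1.5 h/day × 90 days = 135 h
well pump: 1.46 kW × 135 h = 197.1 kWh
electric kettle: Runtime = 3 h/week × 20 weeks = 60 h
electric kettle: 2.43 kW × 60 h = 145.8 kWh
Total energy = 399.9 kWh
Cost = 399.9 × $0.13 = $51.99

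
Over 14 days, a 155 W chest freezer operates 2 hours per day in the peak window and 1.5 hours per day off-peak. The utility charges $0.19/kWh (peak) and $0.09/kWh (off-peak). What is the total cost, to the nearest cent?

Peak energy = 0.155 kW × 2 h × 14 = 4.34 kWh
Off-peak energy = 0.155 kW × 1.5 h × 14 = 3.255 kWh
Cost = 4.34 × $0.19 + 3.255 × $0.09 = $0.8246 + $0.29295 = $1.12

$1.12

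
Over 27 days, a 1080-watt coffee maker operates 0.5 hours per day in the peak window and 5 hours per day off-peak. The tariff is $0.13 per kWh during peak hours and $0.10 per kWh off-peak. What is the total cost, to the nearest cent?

$16.48

Peak energy = 1.08 kW × 0.5 h × 27 = 14.58 kWh
Off-peak energy = 1.08 kW × 5 h × 27 = 145.8 kWh
Cost = 14.58 × $0.13 + 145.8 × $0.10 = $1.8954 + $14.58 = $16.48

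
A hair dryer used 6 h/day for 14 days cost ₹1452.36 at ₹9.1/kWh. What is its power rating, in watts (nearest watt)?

Energy = ₹1452.36 ÷ ₹9.1/kWh = 159.6 kWh
Runtime = 6 h/day × 14 days = 84 h
Power = 159.6 kWh ÷ 84 h = 1.9 kW = 1900 W

1900 W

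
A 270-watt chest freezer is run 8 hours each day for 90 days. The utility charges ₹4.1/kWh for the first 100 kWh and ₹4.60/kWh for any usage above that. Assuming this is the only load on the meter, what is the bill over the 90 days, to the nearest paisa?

₹844.24

Runtime = 8 h/day × 90 days = 720 h
Energy = 0.27 kW × 720 h = 194.4 kWh
Tier 1 (0–100 kWh): 100 × ₹4.1 = ₹410
Above 100 kWh: 94.4 × ₹4.60 = ₹434.24
Bill = ₹844.24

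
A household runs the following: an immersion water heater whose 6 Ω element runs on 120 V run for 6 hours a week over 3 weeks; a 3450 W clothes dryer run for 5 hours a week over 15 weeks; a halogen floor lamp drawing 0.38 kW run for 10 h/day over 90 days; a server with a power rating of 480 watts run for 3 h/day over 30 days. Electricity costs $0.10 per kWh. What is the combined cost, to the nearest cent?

$68.72

immersion water heater: Power = V²/R = 120²/6 = 2400 W = 2.4 kW
immersion water heater: Runtime = 6 h/week × 3 weeks = 18 h
immersion water heater: 2.4 kW × 18 h = 43.2 kWh
clothes dryer: Runtime = 5 h/week × 15 weeks = 75 h
clothes dryer: 3.45 kW × 75 h = 258.75 kWh
halogen floor lamp: Runtime = 10 h/day × 90 days = 900 h
halogen floor lamp: 0.38 kW × 900 h = 342 kWh
server: Runtime = 3 h/day × 30 days = 90 h
server: 0.48 kW × 90 h = 43.2 kWh
Total energy = 687.15 kWh
Cost = 687.15 × $0.10 = $68.72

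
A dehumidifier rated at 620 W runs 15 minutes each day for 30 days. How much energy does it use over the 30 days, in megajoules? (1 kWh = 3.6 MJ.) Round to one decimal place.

Runtime = 15 min × 30 = 450 min = 7.5 h
Energy = 0.62 kW × 7.5 h = 4.65 kWh
= 4.65 × 3.6 MJ = 16.7 MJ

16.7 MJ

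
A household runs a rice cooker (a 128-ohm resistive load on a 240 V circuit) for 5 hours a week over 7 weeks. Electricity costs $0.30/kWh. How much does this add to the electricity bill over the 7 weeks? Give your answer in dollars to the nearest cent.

Power = V²/R = 240²/128 = 450 W = 0.45 kW
Runtime = 5 h/week × 7 weeks = 35 h
Energy = 0.45 kW × 35 h = 15.75 kWh
Cost = 15.75 kWh × $0.30/kWh = $4.73

$4.73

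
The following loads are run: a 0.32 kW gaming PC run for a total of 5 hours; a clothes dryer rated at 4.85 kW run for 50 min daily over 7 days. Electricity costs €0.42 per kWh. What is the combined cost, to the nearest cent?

€12.55

gaming PC: 0.32 kW × 5 h = 1.6 kWh
clothes dryer: Runtime = 50 min × 7 = 350 min = 5.833333… h
clothes dryer: 4.85 kW × 5.833333… h = 28.291666… kWh
Total energy = 29.891666… kWh
Cost = 29.891666… × €0.42 = €12.55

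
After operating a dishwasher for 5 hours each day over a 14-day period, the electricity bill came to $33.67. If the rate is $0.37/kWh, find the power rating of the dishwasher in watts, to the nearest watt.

1300 W

Energy = $33.67 ÷ $0.37/kWh = 91 kWh
Runtime = 5 h/day × 14 days = 70 h
Power = 91 kWh ÷ 70 h = 1.3 kW = 1300 W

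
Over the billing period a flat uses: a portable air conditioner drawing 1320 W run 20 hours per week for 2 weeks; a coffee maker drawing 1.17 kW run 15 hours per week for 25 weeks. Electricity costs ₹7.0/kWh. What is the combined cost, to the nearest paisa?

portable air conditioner: Runtime = 20 h/week × 2 weeks = 40 h
portable air conditioner: 1.32 kW × 40 h = 52.8 kWh
coffee maker: Runtime = 15 h/week × 25 weeks = 375 h
coffee maker: 1.17 kW × 375 h = 438.75 kWh
Total energy = 491.55 kWh
Cost = 491.55 × ₹7.0 = ₹3440.85

₹3440.85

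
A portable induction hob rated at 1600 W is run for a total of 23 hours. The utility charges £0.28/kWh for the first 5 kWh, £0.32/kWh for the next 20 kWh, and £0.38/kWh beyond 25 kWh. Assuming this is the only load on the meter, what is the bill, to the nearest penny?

Energy = 1.6 kW × 23 h = 36.8 kWh
Tier 1 (0–5 kWh): 5 × £0.28 = £1.4
Tier 2 (5–25 kWh): 20 × £0.32 = £6.4
Above 25 kWh: 11.8 × £0.38 = £4.484
Bill = £12.28

£12.28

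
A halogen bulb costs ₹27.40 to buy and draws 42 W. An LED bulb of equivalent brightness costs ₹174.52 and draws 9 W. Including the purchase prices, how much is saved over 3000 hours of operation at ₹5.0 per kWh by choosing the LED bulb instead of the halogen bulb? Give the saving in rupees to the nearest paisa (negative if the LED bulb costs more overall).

₹347.88

halogen bulb: ₹27.40 + (42/1000) kW × 3000 h × ₹5.0 = ₹27.40 + ₹630 = ₹657.4
LED bulb: ₹174.52 + (9/1000) kW × 3000 h × ₹5.0 = ₹174.52 + ₹135 = ₹309.52
Saving = ₹657.4 − ₹309.52 = ₹347.88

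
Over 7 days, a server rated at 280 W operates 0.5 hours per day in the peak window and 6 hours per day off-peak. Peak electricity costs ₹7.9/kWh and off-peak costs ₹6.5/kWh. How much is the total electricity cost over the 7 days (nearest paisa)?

Peak energy = 0.28 kW × 0.5 h × 7 = 0.98 kWh
Off-peak energy = 0.28 kW × 6 h × 7 = 11.76 kWh
Cost = 0.98 × ₹7.9 + 11.76 × ₹6.5 = ₹7.742 + ₹76.44 = ₹84.18

₹84.18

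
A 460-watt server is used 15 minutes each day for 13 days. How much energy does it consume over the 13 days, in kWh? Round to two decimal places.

1.50 kWh

Runtime = 15 min × 13 = 195 min = 3.25 h
Energy = 0.46 kW × 3.25 h = 1.495 kWh ≈ 1.50 kWh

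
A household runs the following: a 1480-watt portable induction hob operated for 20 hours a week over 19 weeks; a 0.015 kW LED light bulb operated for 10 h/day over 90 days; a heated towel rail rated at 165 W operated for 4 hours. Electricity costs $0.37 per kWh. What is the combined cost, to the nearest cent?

portable induction hob: Runtime = 20 h/week × 19 weeks = 380 h
portable induction hob: 1.48 kW × 380 h = 562.4 kWh
LED light bulb: Runtime = 10 h/day × 90 days = 900 h
LED light bulb: 0.015 kW × 900 h = 13.5 kWh
heated towel rail: 0.165 kW × 4 h = 0.66 kWh
Total energy = 576.56 kWh
Cost = 576.56 × $0.37 = $213.33

$213.33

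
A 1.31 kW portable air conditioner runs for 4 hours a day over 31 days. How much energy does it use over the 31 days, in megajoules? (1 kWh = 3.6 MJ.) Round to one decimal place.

Runtime = 4 h/day × 31 days = 124 h
Energy = 1.31 kW × 124 h = 162.44 kWh
= 162.44 × 3.6 MJ = 584.8 MJ

584.8 MJ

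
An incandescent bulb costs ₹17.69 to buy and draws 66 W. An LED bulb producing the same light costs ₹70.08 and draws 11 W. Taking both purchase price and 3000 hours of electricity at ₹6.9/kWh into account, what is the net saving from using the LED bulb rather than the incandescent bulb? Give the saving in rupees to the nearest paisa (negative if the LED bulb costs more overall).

₹1086.11

incandescent bulb: ₹17.69 + (66/1000) kW × 3000 h × ₹6.9 = ₹17.69 + ₹1366.2 = ₹1383.89
LED bulb: ₹70.08 + (11/1000) kW × 3000 h × ₹6.9 = ₹70.08 + ₹227.7 = ₹297.78
Saving = ₹1383.89 − ₹297.78 = ₹1086.11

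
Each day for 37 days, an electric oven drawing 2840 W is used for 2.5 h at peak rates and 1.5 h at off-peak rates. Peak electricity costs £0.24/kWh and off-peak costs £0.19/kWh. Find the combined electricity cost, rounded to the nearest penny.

Peak energy = 2.84 kW × 2.5 h × 37 = 262.7 kWh
Off-peak energy = 2.84 kW × 1.5 h × 37 = 157.62 kWh
Cost = 262.7 × £0.24 + 157.62 × £0.19 = £63.048 + £29.9478 = £93.00

£93.00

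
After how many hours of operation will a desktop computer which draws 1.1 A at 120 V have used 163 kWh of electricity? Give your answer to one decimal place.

Power = 1.1 A × 120 V = 132 W = 0.132 kW
Hours = 163 kWh ÷ 0.132 kW = 1234.8 h

1234.8 h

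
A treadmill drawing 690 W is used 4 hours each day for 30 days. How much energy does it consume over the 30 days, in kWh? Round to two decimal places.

82.80 kWh

Runtime = 4 h/day × 30 days = 120 h
Energy = 0.69 kW × 120 h = 82.8 kWh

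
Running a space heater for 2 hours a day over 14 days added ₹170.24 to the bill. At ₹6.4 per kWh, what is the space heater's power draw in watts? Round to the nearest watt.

950 W

Energy = ₹170.24 ÷ ₹6.4/kWh = 26.6 kWh
Runtime = 2 h/day × 14 days = 28 h
Power = 26.6 kWh ÷ 28 h = 0.95 kW = 950 W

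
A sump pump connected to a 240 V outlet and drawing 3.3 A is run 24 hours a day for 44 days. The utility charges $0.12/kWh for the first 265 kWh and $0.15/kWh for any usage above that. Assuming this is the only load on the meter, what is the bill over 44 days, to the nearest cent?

$117.50

Power = 3.3 A × 240 V = 792 W = 0.792 kW
Runtime = 24 h × 44 = 1056 h
Energy = 0.792 kW × 1056 h = 836.352 kWh
Tier 1 (0–265 kWh): 265 × $0.12 = $31.8
Above 265 kWh: 571.352 × $0.15 = $85.7028
Bill = $117.50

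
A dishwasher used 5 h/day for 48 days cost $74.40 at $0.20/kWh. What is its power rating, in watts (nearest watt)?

1550 W

Energy = $74.40 ÷ $0.20/kWh = 372 kWh
Runtime = 5 h/day × 48 days = 240 h
Power = 372 kWh ÷ 240 h = 1.55 kW = 1550 W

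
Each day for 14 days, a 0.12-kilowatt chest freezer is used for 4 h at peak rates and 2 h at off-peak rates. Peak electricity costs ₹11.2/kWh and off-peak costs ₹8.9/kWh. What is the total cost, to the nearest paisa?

Peak energy = 0.12 kW × 4 h × 14 = 6.72 kWh
Off-peak energy = 0.12 kW × 2 h × 14 = 3.36 kWh
Cost = 6.72 × ₹11.2 + 3.36 × ₹8.9 = ₹75.264 + ₹29.904 = ₹105.17

₹105.17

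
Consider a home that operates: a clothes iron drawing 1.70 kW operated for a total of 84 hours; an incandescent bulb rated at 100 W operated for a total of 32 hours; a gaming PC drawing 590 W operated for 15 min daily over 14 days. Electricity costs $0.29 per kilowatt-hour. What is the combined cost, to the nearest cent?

$42.94

clothes iron: 1.7 kW × 84 h = 142.8 kWh
incandescent bulb: 0.1 kW × 32 h = 3.2 kWh
gaming PC: Runtime = 15 min × 14 = 210 min = 3.5 h
gaming PC: 0.59 kW × 3.5 h = 2.065 kWh
Total energy = 148.065 kWh
Cost = 148.065 × $0.29 = $42.94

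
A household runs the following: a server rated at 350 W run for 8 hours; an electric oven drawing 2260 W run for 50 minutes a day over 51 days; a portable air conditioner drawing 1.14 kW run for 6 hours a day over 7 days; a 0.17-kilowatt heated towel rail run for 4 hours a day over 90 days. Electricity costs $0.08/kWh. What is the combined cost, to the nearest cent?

$16.63

server: 0.35 kW × 8 h = 2.8 kWh
electric oven: Runtime = 50 min × 51 = 2550 min = 42.5 h
electric oven: 2.26 kW × 42.5 h = 96.05 kWh
portable air conditioner: Runtime = 6 h/day × 7 days = 42 h
portable air conditioner: 1.14 kW × 42 h = 47.88 kWh
heated towel rail: Runtime = 4 h/day × 90 days = 360 h
heated towel rail: 0.17 kW × 360 h = 61.2 kWh
Total energy = 207.93 kWh
Cost = 207.93 × $0.08 = $16.63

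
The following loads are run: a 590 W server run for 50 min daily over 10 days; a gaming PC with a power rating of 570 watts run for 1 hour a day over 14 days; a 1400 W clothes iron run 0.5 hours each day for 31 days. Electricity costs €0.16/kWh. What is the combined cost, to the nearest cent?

€5.54

server: Runtime = 50 min × 10 = 500 min = 8.333333… h
server: 0.59 kW × 8.333333… h = 4.916666… kWh
gaming PC: Runtime = 1 h/day × 14 days = 14 h
gaming PC: 0.57 kW × 14 h = 7.98 kWh
clothes iron: Runtime = 0.5 h/day × 31 days = 15.5 h
clothes iron: 1.4 kW × 15.5 h = 21.7 kWh
Total energy = 34.596666… kWh
Cost = 34.596666… × €0.16 = €5.54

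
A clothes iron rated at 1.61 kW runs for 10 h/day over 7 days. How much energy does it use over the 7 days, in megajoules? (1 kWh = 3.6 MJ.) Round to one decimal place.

405.7 MJ

Runtime = 10 h/day × 7 days = 70 h
Energy = 1.61 kW × 70 h = 112.7 kWh
= 112.7 × 3.6 MJ = 405.7 MJ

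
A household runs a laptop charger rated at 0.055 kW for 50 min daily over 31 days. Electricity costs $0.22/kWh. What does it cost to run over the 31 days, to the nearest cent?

Runtime = 50 min × 31 = 1550 min = 25.833333… h
Energy = 0.055 kW × 25.833333… h = 1.420833… kWh
Cost = 1.420833… kWh × $0.22/kWh = $0.31

$0.31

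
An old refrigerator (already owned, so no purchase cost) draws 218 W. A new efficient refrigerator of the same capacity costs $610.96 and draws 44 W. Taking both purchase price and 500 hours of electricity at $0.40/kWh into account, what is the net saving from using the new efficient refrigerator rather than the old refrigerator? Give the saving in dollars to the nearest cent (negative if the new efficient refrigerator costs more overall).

old refrigerator: $0.00 + (218/1000) kW × 500 h × $0.40 = $0.00 + $43.6 = $43.6
new efficient refrigerator: $610.96 + (44/1000) kW × 500 h × $0.40 = $610.96 + $8.8 = $619.76
Saving = $43.6 − $619.76 = −$576.16

-$576.16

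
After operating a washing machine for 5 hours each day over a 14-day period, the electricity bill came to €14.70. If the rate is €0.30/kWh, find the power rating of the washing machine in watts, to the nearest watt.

700 W

Energy = €14.70 ÷ €0.30/kWh = 49 kWh
Runtime = 5 h/day × 14 days = 70 h
Power = 49 kWh ÷ 70 h = 0.7 kW = 700 W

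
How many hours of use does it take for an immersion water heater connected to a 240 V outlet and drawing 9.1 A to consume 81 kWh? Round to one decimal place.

Power = 9.1 A × 240 V = 2184 W = 2.184 kW
Hours = 81 kWh ÷ 2.184 kW = 37.1 h

37.1 h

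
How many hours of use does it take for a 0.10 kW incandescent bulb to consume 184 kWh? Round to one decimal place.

1840.0 h

Hours = 184 kWh ÷ 0.1 kW = 1840.0 h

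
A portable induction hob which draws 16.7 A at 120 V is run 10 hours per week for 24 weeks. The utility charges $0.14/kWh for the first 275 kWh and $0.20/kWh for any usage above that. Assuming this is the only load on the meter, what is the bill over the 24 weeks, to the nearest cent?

$79.69

Power = 16.7 A × 120 V = 2004 W = 2.004 kW
Runtime = 10 h/week × 24 weeks = 240 h
Energy = 2.004 kW × 240 h = 480.96 kWh
Tier 1 (0–275 kWh): 275 × $0.14 = $38.5
Above 275 kWh: 205.96 × $0.20 = $41.192
Bill = $79.69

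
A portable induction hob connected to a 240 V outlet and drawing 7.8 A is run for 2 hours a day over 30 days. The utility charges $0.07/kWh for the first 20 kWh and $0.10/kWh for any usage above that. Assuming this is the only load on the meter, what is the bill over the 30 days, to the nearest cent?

$10.63

Power = 7.8 A × 240 V = 1872 W = 1.872 kW
Runtime = 2 h/day × 30 days = 60 h
Energy = 1.872 kW × 60 h = 112.32 kWh
Tier 1 (0–20 kWh): 20 × $0.07 = $1.4
Above 20 kWh: 92.32 × $0.10 = $9.232
Bill = $10.63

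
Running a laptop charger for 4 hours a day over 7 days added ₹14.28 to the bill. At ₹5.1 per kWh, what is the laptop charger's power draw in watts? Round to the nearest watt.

100 W

Energy = ₹14.28 ÷ ₹5.1/kWh = 2.8 kWh
Runtime = 4 h/day × 7 days = 28 h
Power = 2.8 kWh ÷ 28 h = 0.1 kW = 100 W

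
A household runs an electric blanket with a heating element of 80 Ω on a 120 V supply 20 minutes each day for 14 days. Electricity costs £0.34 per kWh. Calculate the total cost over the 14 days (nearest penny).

£0.29

Power = V²/R = 120²/80 = 180 W = 0.18 kW
Runtime = 20 min × 14 = 280 min = 4.666666… h
Energy = 0.18 kW × 4.666666… h = 0.84 kWh
Cost = 0.84 kWh × £0.34/kWh = £0.29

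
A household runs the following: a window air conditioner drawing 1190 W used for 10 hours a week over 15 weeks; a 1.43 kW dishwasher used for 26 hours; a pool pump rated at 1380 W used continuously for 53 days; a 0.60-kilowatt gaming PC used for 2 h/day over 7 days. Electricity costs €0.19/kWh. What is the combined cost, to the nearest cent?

window air conditioner: Runtime = 10 h/week × 15 weeks = 150 h
window air conditioner: 1.19 kW × 150 h = 178.5 kWh
dishwasher: 1.43 kW × 26 h = 37.18 kWh
pool pump: Runtime = 24 h × 53 = 1272 h
pool pump: 1.38 kW × 1272 h = 1755.36 kWh
gaming PC: Runtime = 2 h/day × 7 days = 14 h
gaming PC: 0.6 kW × 14 h = 8.4 kWh
Total energy = 1979.44 kWh
Cost = 1979.44 × €0.19 = €376.09

€376.09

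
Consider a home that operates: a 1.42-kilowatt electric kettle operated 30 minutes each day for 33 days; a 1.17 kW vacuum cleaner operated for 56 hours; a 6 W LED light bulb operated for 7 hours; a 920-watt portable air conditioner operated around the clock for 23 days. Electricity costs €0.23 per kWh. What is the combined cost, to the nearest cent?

electric kettle: Runtime = 30 min × 33 = 990 min = 16.5 h
electric kettle: 1.42 kW × 16.5 h = 23.43 kWh
vacuum cleaner: 1.17 kW × 56 h = 65.52 kWh
LED light bulb: 0.006 kW × 7 h = 0.042 kWh
portable air conditioner: Runtime = 24 h × 23 = 552 h
portable air conditioner: 0.92 kW × 552 h = 507.84 kWh
Total energy = 596.832 kWh
Cost = 596.832 × €0.23 = €137.27

€137.27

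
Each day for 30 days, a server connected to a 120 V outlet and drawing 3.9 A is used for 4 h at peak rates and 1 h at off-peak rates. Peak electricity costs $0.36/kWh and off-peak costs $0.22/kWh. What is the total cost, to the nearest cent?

Power = 3.9 A × 120 V = 468 W = 0.468 kW
Peak energy = 0.468 kW × 4 h × 30 = 56.16 kWh
Off-peak energy = 0.468 kW × 1 h × 30 = 14.04 kWh
Cost = 56.16 × $0.36 + 14.04 × $0.22 = $20.2176 + $3.0888 = $23.31

$23.31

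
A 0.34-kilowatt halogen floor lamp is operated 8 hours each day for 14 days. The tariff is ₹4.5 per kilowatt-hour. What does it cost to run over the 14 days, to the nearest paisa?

Runtime = 8 h/day × 14 days = 112 h
Energy = 0.34 kW × 112 h = 38.08 kWh
Cost = 38.08 kWh × ₹4.5/kWh = ₹171.36

₹171.36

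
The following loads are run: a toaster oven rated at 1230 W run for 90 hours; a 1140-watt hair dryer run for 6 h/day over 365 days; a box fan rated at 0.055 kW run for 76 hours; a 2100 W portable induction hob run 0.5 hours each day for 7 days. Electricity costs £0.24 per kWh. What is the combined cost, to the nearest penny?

£628.52

toaster oven: 1.23 kW × 90 h = 110.7 kWh
hair dryer: Runtime = 6 h/day × 365 days = 2190 h
hair dryer: 1.14 kW × 2190 h = 2496.6 kWh
box fan: 0.055 kW × 76 h = 4.18 kWh
portable induction hob: Runtime = 0.5 h/day × 7 days = 3.5 h
portable induction hob: 2.1 kW × 3.5 h = 7.35 kWh
Total energy = 2618.83 kWh
Cost = 2618.83 × £0.24 = £628.52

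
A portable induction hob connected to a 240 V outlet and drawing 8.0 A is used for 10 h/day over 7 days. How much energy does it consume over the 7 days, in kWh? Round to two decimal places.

134.40 kWh

Power = 8.0 A × 240 V = 1920 W = 1.92 kW
Runtime = 10 h/day × 7 days = 70 h
Energy = 1.92 kW × 70 h = 134.4 kWh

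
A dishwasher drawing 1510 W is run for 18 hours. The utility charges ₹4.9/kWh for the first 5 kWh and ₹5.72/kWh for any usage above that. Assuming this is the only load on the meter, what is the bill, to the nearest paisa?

Energy = 1.51 kW × 18 h = 27.18 kWh
Tier 1 (0–5 kWh): 5 × ₹4.9 = ₹24.5
Above 5 kWh: 22.18 × ₹5.72 = ₹126.8696
Bill = ₹151.37

₹151.37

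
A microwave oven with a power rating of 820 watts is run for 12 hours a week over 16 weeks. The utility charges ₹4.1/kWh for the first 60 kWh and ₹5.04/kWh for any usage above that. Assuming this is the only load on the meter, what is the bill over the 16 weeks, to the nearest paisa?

₹737.10

Runtime = 12 h/week × 16 weeks = 192 h
Energy = 0.82 kW × 192 h = 157.44 kWh
Tier 1 (0–60 kWh): 60 × ₹4.1 = ₹246
Above 60 kWh: 97.44 × ₹5.04 = ₹491.0976
Bill = ₹737.10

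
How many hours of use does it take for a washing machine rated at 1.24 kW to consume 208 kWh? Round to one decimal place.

167.7 h

Hours = 208 kWh ÷ 1.24 kW = 167.7 h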